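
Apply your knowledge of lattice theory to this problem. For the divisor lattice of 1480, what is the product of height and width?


Height = length of longest chain minus 1; width = size of largest antichain.
A maximum chain: 1 | 37 | 185 | 370 | 740 | 1480  (height 5).
A maximum antichain: {4, 10, 74, 185}  (width 4).
Product = 5 * 4 = 20


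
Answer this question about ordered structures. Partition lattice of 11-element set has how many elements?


B(n) = number of set partitions of an n-element set.
B(n) satisfies the recurrence: B(n+1) = sum_k C(n,k)*B(k).
B(11) = 678570


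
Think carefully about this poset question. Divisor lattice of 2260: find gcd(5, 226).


In a divisor lattice, meet = gcd (greatest common divisor).
By Euclidean algorithm or factoring: gcd(5,226) = 1


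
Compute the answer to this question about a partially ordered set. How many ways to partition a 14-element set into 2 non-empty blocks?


S(n,k) = k*S(n-1,k) + S(n-1,k-1).
S(13,2) = 4095, S(13,1) = 1
S(14,2) = 2*4095 + 1 = 8190 + 1
S(14,2) = 8191


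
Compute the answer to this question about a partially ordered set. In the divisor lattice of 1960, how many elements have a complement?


An element a is complemented if some b has a meet b = bottom, a join b = top.
a is complemented iff gcd(a, n/a)=1, i.e. a is a unitary divisor of 1960.
Complemented elements: 1, 5, 8, 40, 49, 245, ... (2 more)
Count: 8


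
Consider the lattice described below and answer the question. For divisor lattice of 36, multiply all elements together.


Divisors of 36: [1, 2, 3, 4, 6, 9, 12, 18, 36]
Product = n^(d(n)/2) = 36^(9/2)
Product = 10077696


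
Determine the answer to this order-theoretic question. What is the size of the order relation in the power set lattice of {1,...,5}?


The order relation is {(a,b) : a <= b}, reflexive so it includes (a,a).
Examples: ({},{}), ({},{1,2}), ({},{1,2,3}), ({},{1,2,3,4}), ({},{1,2,3,4,5}), ...
Total ordered pairs: 243


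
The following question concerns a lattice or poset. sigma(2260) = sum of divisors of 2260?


sigma(n) = sum of divisors.
Divisors of 2260: [1, 2, 4, 5, 10, 20, 113, 226, 452, 565, 1130, 2260]
Sum = 4788


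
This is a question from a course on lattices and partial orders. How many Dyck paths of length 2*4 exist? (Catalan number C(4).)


C(n) = C(2n, n) / (n+1).
C(8, 4) = 70
C(4) = 70 / 5 = 14


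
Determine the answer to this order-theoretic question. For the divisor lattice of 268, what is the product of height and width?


Height = length of longest chain minus 1; width = size of largest antichain.
A maximum chain: 1 | 67 | 134 | 268  (height 3).
A maximum antichain: {2, 67}  (width 2).
Product = 3 * 2 = 6


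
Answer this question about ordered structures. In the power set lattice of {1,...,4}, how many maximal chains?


A maximal chain goes from the minimum element to a maximal element via cover relations.
Counting all min-to-max paths in the cover graph.
Total maximal chains: 24


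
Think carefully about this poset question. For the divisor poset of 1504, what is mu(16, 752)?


In a divisor lattice, mu(a,b) = mu(b/a) where mu is the classical Mobius function.
b/a = 752/16 = 47
Prime factorization of 47: primes [47]
47 is squarefree with 1 prime factor(s), so mu(47) = (-1)^1 = -1


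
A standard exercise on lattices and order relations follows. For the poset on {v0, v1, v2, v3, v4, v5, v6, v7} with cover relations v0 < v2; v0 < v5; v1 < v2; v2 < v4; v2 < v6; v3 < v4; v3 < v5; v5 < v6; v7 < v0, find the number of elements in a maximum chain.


A chain is a totally ordered subset; we count the number of elements in a maximum chain.
Compute, for each element x, the size of the longest chain ending at x:
  v1: 1
  v3: 1
  v7: 1
  v0: 2
  v2: 3
  v5: 3
  ...
A maximum chain: v7 < v0 < v2 < v4
Number of elements in the longest chain: 4


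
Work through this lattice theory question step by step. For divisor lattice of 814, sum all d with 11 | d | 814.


Interval [11,814] in divisors of 814: [11, 22, 407, 814]
Sum = 1254


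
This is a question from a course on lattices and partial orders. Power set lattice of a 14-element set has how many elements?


Power set = 2^n.
2^14 = 16384


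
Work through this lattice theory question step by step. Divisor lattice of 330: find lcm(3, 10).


In a divisor lattice, join = lcm (least common multiple).
gcd(3,10) = 1
lcm(3,10) = 3*10/gcd = 30/1 = 30


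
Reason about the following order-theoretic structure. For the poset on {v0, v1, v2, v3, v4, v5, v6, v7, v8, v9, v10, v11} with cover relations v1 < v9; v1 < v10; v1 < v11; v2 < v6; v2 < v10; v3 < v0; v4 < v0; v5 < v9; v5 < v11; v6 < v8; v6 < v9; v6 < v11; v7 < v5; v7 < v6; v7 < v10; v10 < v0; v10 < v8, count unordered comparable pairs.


A comparable pair {a,b} has a < b or b < a in the order.
Count unordered pairs where one element is strictly below the other.
Examples: {v0,v1}, {v0,v2}, {v0,v3}, {v0,v4}, ...
Total comparable pairs: 27


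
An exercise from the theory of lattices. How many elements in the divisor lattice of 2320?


Divisors of 2320: [1, 2, 4, 5, 8, 10, 16, 20, 29, 40, 58, 80, 116, 145, 232, 290, 464, 580, 1160, 2320]
Count: 20


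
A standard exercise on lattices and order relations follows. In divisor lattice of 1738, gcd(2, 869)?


Meet=gcd.
gcd(2,869)=1


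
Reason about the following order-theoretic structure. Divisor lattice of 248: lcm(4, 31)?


Join=lcm.
gcd(4,31)=1
lcm=124


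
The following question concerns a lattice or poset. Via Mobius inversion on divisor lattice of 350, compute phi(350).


phi(n) = n * prod_{p|n} (1 - 1/p).
Prime divisors of 350: [2, 5, 7]
phi(350) = 350 * (1 - 1/2) * (1 - 1/5) * (1 - 1/7)
phi(350) = 120


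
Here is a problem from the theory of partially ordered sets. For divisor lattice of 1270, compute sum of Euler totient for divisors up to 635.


Divisors of 1270 up to 635: [1, 2, 5, 10, 127, 254, 635]
phi values: [1, 1, 4, 4, 126, 126, 504]
Sum = 766


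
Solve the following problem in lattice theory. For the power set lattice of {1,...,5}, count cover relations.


A cover relation a -< b holds when a < b with no c strictly between.
Cover relations:
  {} -< {1}
  {} -< {2}
  {} -< {3}
  {} -< {4}
  {} -< {5}
  {1} -< {1,2}
  {1} -< {1,3}
  {1} -< {1,4}
  ...72 more
Total: 80


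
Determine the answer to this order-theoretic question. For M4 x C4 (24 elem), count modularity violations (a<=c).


Modular law: if a <= c then a v (b ^ c) = (a v b) ^ c.
Check all triples (a,b,c) with a <= c among 24 elements.
This lattice is modular (diamonds M_m and their chain-products are modular).
Total violating triples: 0


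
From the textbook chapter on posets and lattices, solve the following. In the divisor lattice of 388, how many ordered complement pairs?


Complement pair (a,b): a meet b = bottom, a join b = top.
Here: gcd(a,b)=1 and lcm(a,b)=388, i.e. a*b=388 with a,b coprime.
Pairs found: (1,388), (4,97), (97,4), (388,1)
Total ordered pairs: 4


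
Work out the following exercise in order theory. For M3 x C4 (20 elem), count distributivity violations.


Distributive law: a ^ (b v c) = (a ^ b) v (a ^ c).
Check all 20^3 = 8000 ordered triples (a,b,c).
  e.g. a=(a1,0), b=(a2,0), c=(a3,0): lhs=(a1,0) != rhs=(0,0)
  e.g. a=(a1,0), b=(a2,0), c=(a3,1): lhs=(a1,0) != rhs=(0,0)
Total violating triples: 384


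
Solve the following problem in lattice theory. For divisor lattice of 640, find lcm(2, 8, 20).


In a divisor lattice, join = lcm (least common multiple).
Compute lcm iteratively: start with first element, then lcm(current, next).
Elements: [2, 8, 20]
lcm(2,8) = 8
lcm(8,20) = 40
Final lcm = 40


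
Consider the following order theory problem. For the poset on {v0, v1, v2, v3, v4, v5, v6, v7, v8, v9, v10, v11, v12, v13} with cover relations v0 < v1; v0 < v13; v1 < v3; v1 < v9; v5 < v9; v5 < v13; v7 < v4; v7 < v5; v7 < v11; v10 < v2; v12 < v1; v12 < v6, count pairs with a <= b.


The order relation is {(a,b) : a <= b}, reflexive so it includes (a,a).
Examples: (v0,v0), (v0,v1), (v0,v13), (v0,v3), (v0,v9), ...
Total ordered pairs: 32


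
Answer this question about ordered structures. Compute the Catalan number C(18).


C(n) = C(2n, n) / (n+1).
C(36, 18) = 9075135300
C(18) = 9075135300 / 19 = 477638700


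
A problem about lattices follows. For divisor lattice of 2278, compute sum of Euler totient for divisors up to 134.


Divisors of 2278 up to 134: [1, 2, 17, 34, 67, 134]
phi values: [1, 1, 16, 16, 66, 66]
Sum = 166


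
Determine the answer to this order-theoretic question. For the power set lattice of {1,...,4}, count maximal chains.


A maximal chain goes from the minimum element to a maximal element via cover relations.
Counting all min-to-max paths in the cover graph.
Total maximal chains: 24


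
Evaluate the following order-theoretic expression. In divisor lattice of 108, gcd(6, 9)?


Meet=gcd.
gcd(6,9)=3


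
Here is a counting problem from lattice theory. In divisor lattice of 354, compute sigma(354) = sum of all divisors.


sigma(n) = sum of divisors.
Divisors of 354: [1, 2, 3, 6, 59, 118, 177, 354]
Sum = 720


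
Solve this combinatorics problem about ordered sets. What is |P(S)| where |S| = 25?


Power set = 2^n.
2^25 = 33554432


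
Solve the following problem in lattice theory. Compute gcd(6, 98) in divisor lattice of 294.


In a divisor lattice, meet = gcd (greatest common divisor).
By Euclidean algorithm or factoring: gcd(6,98) = 2


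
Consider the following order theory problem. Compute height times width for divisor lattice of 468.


Height = length of longest chain minus 1; width = size of largest antichain.
A maximum chain: 1 | 13 | 39 | 117 | 234 | 468  (height 5).
A maximum antichain: {4, 6, 9, 26, 39}  (width 5).
Product = 5 * 5 = 25


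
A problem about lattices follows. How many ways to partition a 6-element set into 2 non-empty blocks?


S(n,k) = k*S(n-1,k) + S(n-1,k-1).
S(5,2) = 15, S(5,1) = 1
S(6,2) = 2*15 + 1 = 30 + 1
S(6,2) = 31


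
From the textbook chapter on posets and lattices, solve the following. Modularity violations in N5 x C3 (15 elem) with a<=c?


Modular law: if a <= c then a v (b ^ c) = (a v b) ^ c.
Check all triples (a,b,c) with a <= c among 15 elements.
  e.g. a=(a,0), b=(c,0), c=(b,0): lhs=(a,0) != rhs=(b,0)
  e.g. a=(a,0), b=(c,1), c=(b,0): lhs=(a,0) != rhs=(b,0)
Total violating triples: 18


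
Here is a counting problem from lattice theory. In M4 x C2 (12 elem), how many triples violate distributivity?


Distributive law: a ^ (b v c) = (a ^ b) v (a ^ c).
Check all 12^3 = 1728 ordered triples (a,b,c).
  e.g. a=(a1,0), b=(a2,0), c=(a3,0): lhs=(a1,0) != rhs=(0,0)
  e.g. a=(a1,0), b=(a2,0), c=(a3,1): lhs=(a1,0) != rhs=(0,0)
Total violating triples: 192


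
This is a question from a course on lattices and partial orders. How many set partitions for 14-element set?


B(n) = number of set partitions of an n-element set.
B(n) satisfies the recurrence: B(n+1) = sum_k C(n,k)*B(k).
B(14) = 190899322


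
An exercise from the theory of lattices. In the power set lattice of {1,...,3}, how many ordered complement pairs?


Complement pair (a,b): a meet b = bottom, a join b = top.
Here: A intersect B = {} and A union B = {1,...,3}.
Pairs found: ({},{1,2,3}), ({1},{2,3}), ({2},{1,3}), ({3},{1,2}), ... (4 more)
Total ordered pairs: 8


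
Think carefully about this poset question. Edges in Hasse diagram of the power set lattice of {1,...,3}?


A cover relation a -< b holds when a < b with no c strictly between.
Cover relations:
  {} -< {1}
  {} -< {2}
  {} -< {3}
  {1} -< {1,2}
  {1} -< {1,3}
  {2} -< {1,2}
  {2} -< {2,3}
  {3} -< {1,3}
  ...4 more
Total: 12


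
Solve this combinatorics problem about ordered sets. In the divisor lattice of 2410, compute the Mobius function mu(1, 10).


In a divisor lattice, mu(a,b) = mu(b/a) where mu is the classical Mobius function.
b/a = 10/1 = 10
Prime factorization of 10: primes [2, 5]
10 is squarefree with 2 prime factor(s), so mu(10) = (-1)^2 = 1


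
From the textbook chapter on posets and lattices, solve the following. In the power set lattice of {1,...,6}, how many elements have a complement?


An element a is complemented if some b has a meet b = bottom, a join b = top.
every subset A has complement S\A, so all elements are complemented.
Complemented elements: {}, {1}, {2}, {3}, {4}, {5}, ... (58 more)
Count: 64


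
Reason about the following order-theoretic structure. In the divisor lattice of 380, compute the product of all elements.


Divisors of 380: [1, 2, 4, 5, 10, 19, 20, 38, 76, 95, 190, 380]
Product = n^(d(n)/2) = 380^(12/2)
Product = 3010936384000000


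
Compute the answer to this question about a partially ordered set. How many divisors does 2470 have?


Divisors of 2470: [1, 2, 5, 10, 13, 19, 26, 38, 65, 95, 130, 190, 247, 494, 1235, 2470]
Count: 16


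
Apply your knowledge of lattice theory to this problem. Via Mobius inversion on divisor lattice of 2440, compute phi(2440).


phi(n) = n * prod_{p|n} (1 - 1/p).
Prime divisors of 2440: [2, 5, 61]
phi(2440) = 2440 * (1 - 1/2) * (1 - 1/5) * (1 - 1/61)
phi(2440) = 960


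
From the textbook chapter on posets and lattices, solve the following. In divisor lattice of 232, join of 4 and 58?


In a divisor lattice, join = lcm (least common multiple).
gcd(4,58) = 2
lcm(4,58) = 4*58/gcd = 232/2 = 116


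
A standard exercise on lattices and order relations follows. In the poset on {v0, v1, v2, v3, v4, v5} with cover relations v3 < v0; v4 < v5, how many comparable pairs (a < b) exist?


A comparable pair {a,b} has a < b or b < a in the order.
Count unordered pairs where one element is strictly below the other.
Examples: {v0,v3}, {v4,v5}
Total comparable pairs: 2


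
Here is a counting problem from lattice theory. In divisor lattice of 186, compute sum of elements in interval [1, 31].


Interval [1,31] in divisors of 186: [1, 31]
Sum = 32


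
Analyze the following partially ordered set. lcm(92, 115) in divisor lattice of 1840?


Join=lcm.
gcd(92,115)=23
lcm=460


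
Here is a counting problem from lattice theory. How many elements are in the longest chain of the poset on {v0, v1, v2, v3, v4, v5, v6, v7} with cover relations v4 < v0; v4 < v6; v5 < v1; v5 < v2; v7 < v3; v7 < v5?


A chain is a totally ordered subset; we count the number of elements in a maximum chain.
Compute, for each element x, the size of the longest chain ending at x:
  v4: 1
  v7: 1
  v0: 2
  v3: 2
  v5: 2
  v6: 2
  ...
A maximum chain: v7 < v5 < v1
Number of elements in the longest chain: 3


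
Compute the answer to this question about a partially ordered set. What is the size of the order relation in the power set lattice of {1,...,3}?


The order relation is {(a,b) : a <= b}, reflexive so it includes (a,a).
Examples: ({},{}), ({},{1,2}), ({},{1,2,3}), ({},{1,3}), ({},{1}), ...
Total ordered pairs: 27


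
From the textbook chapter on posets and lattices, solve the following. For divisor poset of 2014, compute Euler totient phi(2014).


phi(n) = n * prod_{p|n} (1 - 1/p).
Prime divisors of 2014: [2, 19, 53]
phi(2014) = 2014 * (1 - 1/2) * (1 - 1/19) * (1 - 1/53)
phi(2014) = 936


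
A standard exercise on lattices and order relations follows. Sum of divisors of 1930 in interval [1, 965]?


Interval [1,965] in divisors of 1930: [1, 5, 193, 965]
Sum = 1164


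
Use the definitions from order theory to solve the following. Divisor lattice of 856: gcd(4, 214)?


Meet=gcd.
gcd(4,214)=2


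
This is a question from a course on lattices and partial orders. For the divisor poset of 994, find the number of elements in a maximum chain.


A chain is a totally ordered subset; we count the number of elements in a maximum chain.
Compute, for each element x, the size of the longest chain ending at x:
  1: 1
  2: 2
  7: 2
  71: 2
  14: 3
  142: 3
  ...
A maximum chain: 1 < 2 < 14 < 994
Number of elements in the longest chain: 4


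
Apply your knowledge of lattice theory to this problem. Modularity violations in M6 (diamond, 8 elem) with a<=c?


Modular law: if a <= c then a v (b ^ c) = (a v b) ^ c.
Check all triples (a,b,c) with a <= c among 8 elements.
This lattice is modular (diamonds M_m and their chain-products are modular).
Total violating triples: 0


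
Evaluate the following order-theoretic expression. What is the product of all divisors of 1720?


Divisors of 1720: [1, 2, 4, 5, 8, 10, 20, 40, 43, 86, 172, 215, 344, 430, 860, 1720]
Product = n^(d(n)/2) = 1720^(16/2)
Product = 76599789339285913600000000


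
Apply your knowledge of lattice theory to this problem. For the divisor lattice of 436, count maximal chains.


A maximal chain goes from the minimum element to a maximal element via cover relations.
Counting all min-to-max paths in the cover graph.
Total maximal chains: 3


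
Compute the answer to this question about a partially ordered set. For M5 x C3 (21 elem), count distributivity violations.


Distributive law: a ^ (b v c) = (a ^ b) v (a ^ c).
Check all 21^3 = 9261 ordered triples (a,b,c).
  e.g. a=(a1,0), b=(a2,0), c=(a3,0): lhs=(a1,0) != rhs=(0,0)
  e.g. a=(a1,0), b=(a2,0), c=(a3,1): lhs=(a1,0) != rhs=(0,0)
Total violating triples: 1620


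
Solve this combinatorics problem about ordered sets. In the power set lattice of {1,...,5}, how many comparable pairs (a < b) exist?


A comparable pair {a,b} has a < b or b < a in the order.
Count unordered pairs where one element is strictly below the other.
Examples: {{},{1}}, {{},{2}}, {{},{3}}, {{},{4}}, ...
Total comparable pairs: 211


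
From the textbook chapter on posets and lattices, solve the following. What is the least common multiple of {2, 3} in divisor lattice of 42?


In a divisor lattice, join = lcm (least common multiple).
Compute lcm iteratively: start with first element, then lcm(current, next).
Elements: [2, 3]
lcm(2,3) = 6
Final lcm = 6


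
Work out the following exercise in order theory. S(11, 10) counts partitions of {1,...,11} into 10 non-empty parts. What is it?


S(n,k) = k*S(n-1,k) + S(n-1,k-1).
S(10,10) = 1, S(10,9) = 45
S(11,10) = 10*1 + 45 = 10 + 45
S(11,10) = 55


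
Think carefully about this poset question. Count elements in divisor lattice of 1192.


Divisors of 1192: [1, 2, 4, 8, 149, 298, 596, 1192]
Count: 8


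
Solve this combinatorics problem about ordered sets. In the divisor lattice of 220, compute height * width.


Height = length of longest chain minus 1; width = size of largest antichain.
A maximum chain: 1 | 11 | 55 | 110 | 220  (height 4).
A maximum antichain: {4, 10, 22, 55}  (width 4).
Product = 4 * 4 = 16


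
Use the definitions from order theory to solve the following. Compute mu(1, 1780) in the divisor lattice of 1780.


In a divisor lattice, mu(a,b) = mu(b/a) where mu is the classical Mobius function.
b/a = 1780/1 = 1780
Prime factorization of 1780: primes [2, 5, 89]
1780 is not squarefree, so mu(1780) = 0


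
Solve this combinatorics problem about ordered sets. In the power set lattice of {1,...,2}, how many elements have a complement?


An element a is complemented if some b has a meet b = bottom, a join b = top.
every subset A has complement S\A, so all elements are complemented.
Complemented elements: {}, {1}, {2}, {1,2}
Count: 4


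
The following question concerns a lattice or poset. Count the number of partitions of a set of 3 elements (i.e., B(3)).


B(n) = number of set partitions of an n-element set.
B(n) satisfies the recurrence: B(n+1) = sum_k C(n,k)*B(k).
B(3) = 5


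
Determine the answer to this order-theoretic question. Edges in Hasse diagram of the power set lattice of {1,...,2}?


A cover relation a -< b holds when a < b with no c strictly between.
Cover relations:
  {} -< {1}
  {} -< {2}
  {1} -< {1,2}
  {2} -< {1,2}
Total: 4


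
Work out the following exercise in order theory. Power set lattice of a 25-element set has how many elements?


Power set = 2^n.
2^25 = 33554432


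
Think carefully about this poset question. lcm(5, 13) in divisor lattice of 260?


Join=lcm.
gcd(5,13)=1
lcm=65


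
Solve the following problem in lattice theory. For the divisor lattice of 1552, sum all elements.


sigma(n) = sum of divisors.
Divisors of 1552: [1, 2, 4, 8, 16, 97, 194, 388, 776, 1552]
Sum = 3038


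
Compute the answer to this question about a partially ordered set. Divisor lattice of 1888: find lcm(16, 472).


In a divisor lattice, join = lcm (least common multiple).
gcd(16,472) = 8
lcm(16,472) = 16*472/gcd = 7552/8 = 944


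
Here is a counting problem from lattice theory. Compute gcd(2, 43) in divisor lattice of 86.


In a divisor lattice, meet = gcd (greatest common divisor).
By Euclidean algorithm or factoring: gcd(2,43) = 1


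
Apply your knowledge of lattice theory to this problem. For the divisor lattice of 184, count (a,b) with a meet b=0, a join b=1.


Complement pair (a,b): a meet b = bottom, a join b = top.
Here: gcd(a,b)=1 and lcm(a,b)=184, i.e. a*b=184 with a,b coprime.
Pairs found: (1,184), (8,23), (23,8), (184,1)
Total ordered pairs: 4


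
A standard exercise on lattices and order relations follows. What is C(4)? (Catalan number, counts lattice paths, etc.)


C(n) = C(2n, n) / (n+1).
C(8, 4) = 70
C(4) = 70 / 5 = 14


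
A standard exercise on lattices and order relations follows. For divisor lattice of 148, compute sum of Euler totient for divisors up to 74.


Divisors of 148 up to 74: [1, 2, 4, 37, 74]
phi values: [1, 1, 2, 36, 36]
Sum = 76


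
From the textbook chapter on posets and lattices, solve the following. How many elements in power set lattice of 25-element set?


Power set = 2^n.
2^25 = 33554432


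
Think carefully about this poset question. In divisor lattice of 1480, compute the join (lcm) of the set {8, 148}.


In a divisor lattice, join = lcm (least common multiple).
Compute lcm iteratively: start with first element, then lcm(current, next).
Elements: [8, 148]
lcm(8,148) = 296
Final lcm = 296


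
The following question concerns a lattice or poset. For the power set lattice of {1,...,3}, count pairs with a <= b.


The order relation is {(a,b) : a <= b}, reflexive so it includes (a,a).
Examples: ({},{}), ({},{1,2}), ({},{1,2,3}), ({},{1,3}), ({},{1}), ...
Total ordered pairs: 27


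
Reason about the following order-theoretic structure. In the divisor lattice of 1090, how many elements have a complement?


An element a is complemented if some b has a meet b = bottom, a join b = top.
a is complemented iff gcd(a, n/a)=1, i.e. a is a unitary divisor of 1090.
Complemented elements: 1, 2, 5, 10, 109, 218, ... (2 more)
Count: 8


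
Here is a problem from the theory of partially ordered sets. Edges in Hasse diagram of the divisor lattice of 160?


A cover relation a -< b holds when a < b with no c strictly between.
Cover relations:
  1 -< 2
  1 -< 5
  2 -< 4
  2 -< 10
  4 -< 8
  4 -< 20
  5 -< 10
  8 -< 16
  ...8 more
Total: 16


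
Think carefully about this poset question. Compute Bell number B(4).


B(n) = number of set partitions of an n-element set.
B(n) satisfies the recurrence: B(n+1) = sum_k C(n,k)*B(k).
B(4) = 15


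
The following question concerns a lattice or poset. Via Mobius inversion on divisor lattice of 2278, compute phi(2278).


phi(n) = n * prod_{p|n} (1 - 1/p).
Prime divisors of 2278: [2, 17, 67]
phi(2278) = 2278 * (1 - 1/2) * (1 - 1/17) * (1 - 1/67)
phi(2278) = 1056


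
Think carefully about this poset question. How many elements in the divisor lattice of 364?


Divisors of 364: [1, 2, 4, 7, 13, 14, 26, 28, 52, 91, 182, 364]
Count: 12


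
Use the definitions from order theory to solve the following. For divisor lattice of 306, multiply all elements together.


Divisors of 306: [1, 2, 3, 6, 9, 17, 18, 34, 51, 102, 153, 306]
Product = n^(d(n)/2) = 306^(12/2)
Product = 820972403643456


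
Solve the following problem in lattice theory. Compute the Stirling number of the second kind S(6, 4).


S(n,k) = k*S(n-1,k) + S(n-1,k-1).
S(5,4) = 10, S(5,3) = 25
S(6,4) = 4*10 + 25 = 40 + 25
S(6,4) = 65


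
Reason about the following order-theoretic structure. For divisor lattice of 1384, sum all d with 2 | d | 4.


Interval [2,4] in divisors of 1384: [2, 4]
Sum = 6


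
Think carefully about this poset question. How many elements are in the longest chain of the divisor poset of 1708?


A chain is a totally ordered subset; we count the number of elements in a maximum chain.
Compute, for each element x, the size of the longest chain ending at x:
  1: 1
  2: 2
  7: 2
  61: 2
  4: 3
  14: 3
  ...
A maximum chain: 1 < 2 < 4 < 28 < 1708
Number of elements in the longest chain: 5


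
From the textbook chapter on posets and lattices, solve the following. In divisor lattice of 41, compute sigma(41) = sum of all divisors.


sigma(n) = sum of divisors.
Divisors of 41: [1, 41]
Sum = 42


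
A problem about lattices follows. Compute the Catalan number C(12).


C(n) = C(2n, n) / (n+1).
C(24, 12) = 2704156
C(12) = 2704156 / 13 = 208012


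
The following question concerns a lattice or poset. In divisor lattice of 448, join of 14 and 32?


In a divisor lattice, join = lcm (least common multiple).
gcd(14,32) = 2
lcm(14,32) = 14*32/gcd = 448/2 = 224


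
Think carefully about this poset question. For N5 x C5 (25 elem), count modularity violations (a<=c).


Modular law: if a <= c then a v (b ^ c) = (a v b) ^ c.
Check all triples (a,b,c) with a <= c among 25 elements.
  e.g. a=(a,0), b=(c,0), c=(b,0): lhs=(a,0) != rhs=(b,0)
  e.g. a=(a,0), b=(c,1), c=(b,0): lhs=(a,0) != rhs=(b,0)
Total violating triples: 75


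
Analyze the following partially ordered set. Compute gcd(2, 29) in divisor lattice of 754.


In a divisor lattice, meet = gcd (greatest common divisor).
By Euclidean algorithm or factoring: gcd(2,29) = 1


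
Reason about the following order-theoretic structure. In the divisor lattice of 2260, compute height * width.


Height = length of longest chain minus 1; width = size of largest antichain.
A maximum chain: 1 | 113 | 565 | 1130 | 2260  (height 4).
A maximum antichain: {4, 10, 226, 565}  (width 4).
Product = 4 * 4 = 16


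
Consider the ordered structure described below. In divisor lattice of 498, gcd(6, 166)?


Meet=gcd.
gcd(6,166)=2


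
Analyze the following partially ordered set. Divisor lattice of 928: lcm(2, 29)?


Join=lcm.
gcd(2,29)=1
lcm=58


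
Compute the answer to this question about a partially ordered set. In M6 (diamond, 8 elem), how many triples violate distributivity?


Distributive law: a ^ (b v c) = (a ^ b) v (a ^ c).
Check all 8^3 = 512 ordered triples (a,b,c).
  e.g. a=a1, b=a2, c=a3: lhs=a1 != rhs=0
  e.g. a=a1, b=a2, c=a4: lhs=a1 != rhs=0
Total violating triples: 120


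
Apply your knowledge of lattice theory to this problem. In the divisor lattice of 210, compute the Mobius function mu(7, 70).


In a divisor lattice, mu(a,b) = mu(b/a) where mu is the classical Mobius function.
b/a = 70/7 = 10
Prime factorization of 10: primes [2, 5]
10 is squarefree with 2 prime factor(s), so mu(10) = (-1)^2 = 1


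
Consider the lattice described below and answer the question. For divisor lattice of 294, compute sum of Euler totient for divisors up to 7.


Divisors of 294 up to 7: [1, 2, 3, 6, 7]
phi values: [1, 1, 2, 2, 6]
Sum = 12


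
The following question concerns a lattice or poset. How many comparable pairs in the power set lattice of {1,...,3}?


A comparable pair {a,b} has a < b or b < a in the order.
Count unordered pairs where one element is strictly below the other.
Examples: {{},{1}}, {{},{2}}, {{},{3}}, {{},{1,2}}, ...
Total comparable pairs: 19


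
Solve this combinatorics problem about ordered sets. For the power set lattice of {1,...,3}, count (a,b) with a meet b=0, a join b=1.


Complement pair (a,b): a meet b = bottom, a join b = top.
Here: A intersect B = {} and A union B = {1,...,3}.
Pairs found: ({},{1,2,3}), ({1},{2,3}), ({2},{1,3}), ({3},{1,2}), ... (4 more)
Total ordered pairs: 8


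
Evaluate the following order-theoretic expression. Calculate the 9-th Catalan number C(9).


C(n) = C(2n, n) / (n+1).
C(18, 9) = 48620
C(9) = 48620 / 10 = 4862


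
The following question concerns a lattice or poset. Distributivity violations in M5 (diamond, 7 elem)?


Distributive law: a ^ (b v c) = (a ^ b) v (a ^ c).
Check all 7^3 = 343 ordered triples (a,b,c).
  e.g. a=a1, b=a2, c=a3: lhs=a1 != rhs=0
  e.g. a=a1, b=a2, c=a4: lhs=a1 != rhs=0
Total violating triples: 60


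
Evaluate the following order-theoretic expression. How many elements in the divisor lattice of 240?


Divisors of 240: [1, 2, 3, 4, 5, 6, 8, 10, 12, 15, 16, 20, 24, 30, 40, 48, 60, 80, 120, 240]
Count: 20


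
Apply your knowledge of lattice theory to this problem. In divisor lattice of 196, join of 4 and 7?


In a divisor lattice, join = lcm (least common multiple).
gcd(4,7) = 1
lcm(4,7) = 4*7/gcd = 28/1 = 28


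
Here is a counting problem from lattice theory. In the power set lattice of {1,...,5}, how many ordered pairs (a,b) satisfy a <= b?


The order relation is {(a,b) : a <= b}, reflexive so it includes (a,a).
Examples: ({},{}), ({},{1,2}), ({},{1,2,3}), ({},{1,2,3,4}), ({},{1,2,3,4,5}), ...
Total ordered pairs: 243


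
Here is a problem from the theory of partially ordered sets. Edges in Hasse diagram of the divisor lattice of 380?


A cover relation a -< b holds when a < b with no c strictly between.
Cover relations:
  1 -< 2
  1 -< 5
  1 -< 19
  2 -< 4
  2 -< 10
  2 -< 38
  4 -< 20
  4 -< 76
  ...12 more
Total: 20


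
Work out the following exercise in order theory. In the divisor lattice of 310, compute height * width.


Height = length of longest chain minus 1; width = size of largest antichain.
A maximum chain: 1 | 31 | 155 | 310  (height 3).
A maximum antichain: {2, 5, 31}  (width 3).
Product = 3 * 3 = 9


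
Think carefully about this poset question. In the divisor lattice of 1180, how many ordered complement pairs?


Complement pair (a,b): a meet b = bottom, a join b = top.
Here: gcd(a,b)=1 and lcm(a,b)=1180, i.e. a*b=1180 with a,b coprime.
Pairs found: (1,1180), (4,295), (5,236), (20,59), ... (4 more)
Total ordered pairs: 8


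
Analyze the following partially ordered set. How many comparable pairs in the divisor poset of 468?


A comparable pair {a,b} has a < b or b < a in the order.
Count unordered pairs where one element is strictly below the other.
Examples: {1,2}, {1,3}, {1,4}, {1,6}, ...
Total comparable pairs: 90


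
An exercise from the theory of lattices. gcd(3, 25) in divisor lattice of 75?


Meet=gcd.
gcd(3,25)=1


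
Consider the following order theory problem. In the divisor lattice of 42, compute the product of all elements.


Divisors of 42: [1, 2, 3, 6, 7, 14, 21, 42]
Product = n^(d(n)/2) = 42^(8/2)
Product = 3111696


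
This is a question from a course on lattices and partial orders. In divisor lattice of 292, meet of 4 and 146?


In a divisor lattice, meet = gcd (greatest common divisor).
By Euclidean algorithm or factoring: gcd(4,146) = 2


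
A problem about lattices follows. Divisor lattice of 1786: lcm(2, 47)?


Join=lcm.
gcd(2,47)=1
lcm=94


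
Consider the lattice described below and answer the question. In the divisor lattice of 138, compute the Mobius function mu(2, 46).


In a divisor lattice, mu(a,b) = mu(b/a) where mu is the classical Mobius function.
b/a = 46/2 = 23
Prime factorization of 23: primes [23]
23 is squarefree with 1 prime factor(s), so mu(23) = (-1)^1 = -1


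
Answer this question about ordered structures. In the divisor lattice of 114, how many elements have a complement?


An element a is complemented if some b has a meet b = bottom, a join b = top.
a is complemented iff gcd(a, n/a)=1, i.e. a is a unitary divisor of 114.
Complemented elements: 1, 2, 3, 6, 19, 38, ... (2 more)
Count: 8


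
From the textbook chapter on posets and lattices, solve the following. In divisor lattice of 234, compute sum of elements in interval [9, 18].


Interval [9,18] in divisors of 234: [9, 18]
Sum = 27


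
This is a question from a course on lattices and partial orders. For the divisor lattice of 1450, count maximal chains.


A maximal chain goes from the minimum element to a maximal element via cover relations.
Counting all min-to-max paths in the cover graph.
Total maximal chains: 12


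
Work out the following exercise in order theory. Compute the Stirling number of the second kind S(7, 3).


S(n,k) = k*S(n-1,k) + S(n-1,k-1).
S(6,3) = 90, S(6,2) = 31
S(7,3) = 3*90 + 31 = 270 + 31
S(7,3) = 301


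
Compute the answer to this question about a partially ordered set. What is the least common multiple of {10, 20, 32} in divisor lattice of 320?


In a divisor lattice, join = lcm (least common multiple).
Compute lcm iteratively: start with first element, then lcm(current, next).
Elements: [10, 20, 32]
lcm(10,20) = 20
lcm(20,32) = 160
Final lcm = 160


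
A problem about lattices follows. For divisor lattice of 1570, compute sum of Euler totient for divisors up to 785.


Divisors of 1570 up to 785: [1, 2, 5, 10, 157, 314, 785]
phi values: [1, 1, 4, 4, 156, 156, 624]
Sum = 946


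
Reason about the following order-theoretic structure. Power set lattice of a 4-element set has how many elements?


Power set = 2^n.
2^4 = 16


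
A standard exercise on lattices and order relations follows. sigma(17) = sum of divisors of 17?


sigma(n) = sum of divisors.
Divisors of 17: [1, 17]
Sum = 18


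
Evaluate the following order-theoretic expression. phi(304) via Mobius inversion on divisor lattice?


phi(n) = n * prod_{p|n} (1 - 1/p).
Prime divisors of 304: [2, 19]
phi(304) = 304 * (1 - 1/2) * (1 - 1/19)
phi(304) = 144


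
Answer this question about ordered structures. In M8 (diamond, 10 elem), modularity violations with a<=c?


Modular law: if a <= c then a v (b ^ c) = (a v b) ^ c.
Check all triples (a,b,c) with a <= c among 10 elements.
This lattice is modular (diamonds M_m and their chain-products are modular).
Total violating triples: 0


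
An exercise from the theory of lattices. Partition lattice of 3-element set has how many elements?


B(n) = number of set partitions of an n-element set.
B(n) satisfies the recurrence: B(n+1) = sum_k C(n,k)*B(k).
B(3) = 5


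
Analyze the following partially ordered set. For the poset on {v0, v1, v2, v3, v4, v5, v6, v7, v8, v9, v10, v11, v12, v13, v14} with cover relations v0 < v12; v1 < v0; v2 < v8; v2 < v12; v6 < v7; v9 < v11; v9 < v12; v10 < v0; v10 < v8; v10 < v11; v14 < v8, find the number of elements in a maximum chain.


A chain is a totally ordered subset; we count the number of elements in a maximum chain.
Compute, for each element x, the size of the longest chain ending at x:
  v1: 1
  v2: 1
  v3: 1
  v4: 1
  v5: 1
  v6: 1
  ...
A maximum chain: v1 < v0 < v12
Number of elements in the longest chain: 3


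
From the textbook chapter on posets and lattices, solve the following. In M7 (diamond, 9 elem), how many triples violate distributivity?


Distributive law: a ^ (b v c) = (a ^ b) v (a ^ c).
Check all 9^3 = 729 ordered triples (a,b,c).
  e.g. a=a1, b=a2, c=a3: lhs=a1 != rhs=0
  e.g. a=a1, b=a2, c=a4: lhs=a1 != rhs=0
Total violating triples: 210


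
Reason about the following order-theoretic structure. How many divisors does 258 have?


Divisors of 258: [1, 2, 3, 6, 43, 86, 129, 258]
Count: 8


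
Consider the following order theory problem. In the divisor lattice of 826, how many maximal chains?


A maximal chain goes from the minimum element to a maximal element via cover relations.
Counting all min-to-max paths in the cover graph.
Total maximal chains: 6


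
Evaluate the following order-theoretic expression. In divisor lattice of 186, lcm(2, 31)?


Join=lcm.
gcd(2,31)=1
lcm=62


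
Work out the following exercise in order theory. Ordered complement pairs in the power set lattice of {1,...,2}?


Complement pair (a,b): a meet b = bottom, a join b = top.
Here: A intersect B = {} and A union B = {1,...,2}.
Pairs found: ({},{1,2}), ({1},{2}), ({2},{1}), ({1,2},{})
Total ordered pairs: 4


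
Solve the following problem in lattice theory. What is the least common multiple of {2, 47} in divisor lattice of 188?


In a divisor lattice, join = lcm (least common multiple).
Compute lcm iteratively: start with first element, then lcm(current, next).
Elements: [2, 47]
lcm(2,47) = 94
Final lcm = 94


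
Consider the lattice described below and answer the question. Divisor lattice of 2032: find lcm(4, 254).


In a divisor lattice, join = lcm (least common multiple).
gcd(4,254) = 2
lcm(4,254) = 4*254/gcd = 1016/2 = 508


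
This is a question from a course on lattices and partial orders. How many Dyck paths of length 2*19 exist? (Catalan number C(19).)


C(n) = C(2n, n) / (n+1).
C(38, 19) = 35345263800
C(19) = 35345263800 / 20 = 1767263190


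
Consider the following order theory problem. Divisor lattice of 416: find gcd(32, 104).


In a divisor lattice, meet = gcd (greatest common divisor).
By Euclidean algorithm or factoring: gcd(32,104) = 8


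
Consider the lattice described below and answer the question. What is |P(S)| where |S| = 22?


Power set = 2^n.
2^22 = 4194304


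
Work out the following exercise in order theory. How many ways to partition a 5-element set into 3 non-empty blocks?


S(n,k) = k*S(n-1,k) + S(n-1,k-1).
S(4,3) = 6, S(4,2) = 7
S(5,3) = 3*6 + 7 = 18 + 7
S(5,3) = 25


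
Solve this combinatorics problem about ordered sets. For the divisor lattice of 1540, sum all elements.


sigma(n) = sum of divisors.
Divisors of 1540: [1, 2, 4, 5, 7, 10, 11, 14, 20, 22, 28, 35, 44, 55, 70, 77, 110, 140, 154, 220, 308, 385, 770, 1540]
Sum = 4032


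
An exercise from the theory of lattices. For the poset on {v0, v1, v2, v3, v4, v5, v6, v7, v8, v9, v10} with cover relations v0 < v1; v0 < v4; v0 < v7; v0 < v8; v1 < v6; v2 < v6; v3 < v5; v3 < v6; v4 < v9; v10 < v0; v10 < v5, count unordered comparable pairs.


A comparable pair {a,b} has a < b or b < a in the order.
Count unordered pairs where one element is strictly below the other.
Examples: {v0,v1}, {v0,v4}, {v0,v6}, {v0,v7}, ...
Total comparable pairs: 19


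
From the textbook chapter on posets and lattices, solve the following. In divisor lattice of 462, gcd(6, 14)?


Meet=gcd.
gcd(6,14)=2


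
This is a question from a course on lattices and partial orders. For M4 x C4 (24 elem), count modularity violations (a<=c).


Modular law: if a <= c then a v (b ^ c) = (a v b) ^ c.
Check all triples (a,b,c) with a <= c among 24 elements.
This lattice is modular (diamonds M_m and their chain-products are modular).
Total violating triples: 0


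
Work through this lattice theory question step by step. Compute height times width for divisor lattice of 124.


Height = length of longest chain minus 1; width = size of largest antichain.
A maximum chain: 1 | 31 | 62 | 124  (height 3).
A maximum antichain: {2, 31}  (width 2).
Product = 3 * 2 = 6


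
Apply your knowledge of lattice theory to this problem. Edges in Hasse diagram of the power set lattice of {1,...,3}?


A cover relation a -< b holds when a < b with no c strictly between.
Cover relations:
  {} -< {1}
  {} -< {2}
  {} -< {3}
  {1} -< {1,2}
  {1} -< {1,3}
  {2} -< {1,2}
  {2} -< {2,3}
  {3} -< {1,3}
  ...4 more
Total: 12


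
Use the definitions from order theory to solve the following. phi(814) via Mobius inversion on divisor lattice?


phi(n) = n * prod_{p|n} (1 - 1/p).
Prime divisors of 814: [2, 11, 37]
phi(814) = 814 * (1 - 1/2) * (1 - 1/11) * (1 - 1/37)
phi(814) = 360
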